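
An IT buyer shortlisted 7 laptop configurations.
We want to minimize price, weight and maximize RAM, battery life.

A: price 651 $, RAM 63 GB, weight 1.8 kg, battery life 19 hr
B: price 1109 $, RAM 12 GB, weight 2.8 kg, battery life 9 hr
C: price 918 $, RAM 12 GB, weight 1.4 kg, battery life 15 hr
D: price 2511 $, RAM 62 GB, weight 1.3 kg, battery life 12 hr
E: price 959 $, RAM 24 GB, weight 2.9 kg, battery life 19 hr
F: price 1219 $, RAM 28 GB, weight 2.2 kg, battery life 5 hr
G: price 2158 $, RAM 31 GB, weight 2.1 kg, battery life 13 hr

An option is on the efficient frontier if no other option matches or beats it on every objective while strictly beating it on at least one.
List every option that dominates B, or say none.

A: price 651≤1109, RAM 63≥12, weight 1.8≤2.8, battery life 19≥9 — dominates B.
C: price 918≤1109, RAM 12≥12, weight 1.4≤2.8, battery life 15≥9 — dominates B.
Others (D, E, F, G) are each worse than B on at least one objective.

A, C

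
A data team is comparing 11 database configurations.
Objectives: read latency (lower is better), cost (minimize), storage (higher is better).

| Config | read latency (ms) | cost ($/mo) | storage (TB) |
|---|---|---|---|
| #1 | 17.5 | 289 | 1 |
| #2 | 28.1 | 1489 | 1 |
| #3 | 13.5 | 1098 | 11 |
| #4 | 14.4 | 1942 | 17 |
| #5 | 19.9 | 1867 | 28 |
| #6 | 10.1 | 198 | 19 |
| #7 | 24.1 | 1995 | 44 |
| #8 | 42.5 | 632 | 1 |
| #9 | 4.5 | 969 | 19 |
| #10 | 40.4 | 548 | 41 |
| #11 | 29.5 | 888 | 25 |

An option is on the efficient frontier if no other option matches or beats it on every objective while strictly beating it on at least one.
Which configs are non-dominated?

#5, #6, #7, #9, #10, #11

#1: dominated by #6 (read latency 10.1≤17.5, cost 198≤289, storage 19≥1).
#2: dominated by #1 (read latency 17.5≤28.1, cost 289≤1489, storage 1≥1).
#3: dominated by #6 (read latency 10.1≤13.5, cost 198≤1098, storage 19≥11).
#4: dominated by #6 (read latency 10.1≤14.4, cost 198≤1942, storage 19≥17).
#5: not dominated.
#6: not dominated (best cost).
#7: not dominated (best storage).
#8: dominated by #1 (read latency 17.5≤42.5, cost 289≤632, storage 1≥1).
#9: not dominated (best read latency).
#10: not dominated.
#11: not dominated.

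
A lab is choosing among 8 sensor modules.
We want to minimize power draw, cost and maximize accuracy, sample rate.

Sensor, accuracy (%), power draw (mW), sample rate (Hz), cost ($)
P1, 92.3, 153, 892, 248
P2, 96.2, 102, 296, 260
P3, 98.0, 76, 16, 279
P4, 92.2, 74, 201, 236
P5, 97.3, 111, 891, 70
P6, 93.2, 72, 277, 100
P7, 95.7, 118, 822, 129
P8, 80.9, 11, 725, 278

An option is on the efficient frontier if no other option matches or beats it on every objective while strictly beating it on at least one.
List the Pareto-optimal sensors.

P1, P2, P3, P5, P6, P8

P1: not dominated (best sample rate).
P2: not dominated.
P3: not dominated (best accuracy).
P4: dominated by P6 (accuracy 93.2≥92.2, power draw 72≤74, sample rate 277≥201, cost 100≤236).
P5: not dominated (best cost).
P6: not dominated.
P7: dominated by P5 (accuracy 97.3≥95.7, power draw 111≤118, sample rate 891≥822, cost 70≤129).
P8: not dominated (best power draw).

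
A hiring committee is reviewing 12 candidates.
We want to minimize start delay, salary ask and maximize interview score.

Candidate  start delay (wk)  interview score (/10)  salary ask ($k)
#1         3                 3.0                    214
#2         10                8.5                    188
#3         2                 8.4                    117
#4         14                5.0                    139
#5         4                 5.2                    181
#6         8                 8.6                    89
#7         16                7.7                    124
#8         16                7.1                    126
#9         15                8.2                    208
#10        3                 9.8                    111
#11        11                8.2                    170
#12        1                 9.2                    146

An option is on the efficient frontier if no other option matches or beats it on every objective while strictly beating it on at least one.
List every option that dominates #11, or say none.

#3, #6, #10, #12

#3: start delay 2≤11, interview score 8.4≥8.2, salary ask 117≤170 — dominates #11.
#6: start delay 8≤11, interview score 8.6≥8.2, salary ask 89≤170 — dominates #11.
#10: start delay 3≤11, interview score 9.8≥8.2, salary ask 111≤170 — dominates #11.
#12: start delay 1≤11, interview score 9.2≥8.2, salary ask 146≤170 — dominates #11.
Others (#1, #2, #4, #5, #7, #8, #9) are each worse than #11 on at least one objective.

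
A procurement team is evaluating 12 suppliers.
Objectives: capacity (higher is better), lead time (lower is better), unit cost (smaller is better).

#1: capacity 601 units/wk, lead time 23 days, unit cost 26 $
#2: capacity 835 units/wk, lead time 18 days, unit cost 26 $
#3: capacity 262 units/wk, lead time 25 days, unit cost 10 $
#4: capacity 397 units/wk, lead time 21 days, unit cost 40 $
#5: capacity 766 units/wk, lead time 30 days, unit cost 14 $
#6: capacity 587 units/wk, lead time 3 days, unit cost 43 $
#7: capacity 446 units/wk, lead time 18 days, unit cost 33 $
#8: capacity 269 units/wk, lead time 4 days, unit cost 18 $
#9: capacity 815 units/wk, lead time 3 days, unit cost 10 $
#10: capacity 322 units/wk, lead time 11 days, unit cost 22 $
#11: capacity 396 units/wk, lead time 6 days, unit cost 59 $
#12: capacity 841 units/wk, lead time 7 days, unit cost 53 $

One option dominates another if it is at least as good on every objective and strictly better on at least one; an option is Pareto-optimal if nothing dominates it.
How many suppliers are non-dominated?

3

#1: dominated by #2 (capacity 835≥601, lead time 18≤23, unit cost 26≤26).
#2: not dominated.
#3: dominated by #9 (capacity 815≥262, lead time 3≤25, unit cost 10≤10).
#4: dominated by #2 (capacity 835≥397, lead time 18≤21, unit cost 26≤40).
#5: dominated by #9 (capacity 815≥766, lead time 3≤30, unit cost 10≤14).
#6: dominated by #9 (capacity 815≥587, lead time 3≤3, unit cost 10≤43).
#7: dominated by #2 (capacity 835≥446, lead time 18≤18, unit cost 26≤33).
#8: dominated by #9 (capacity 815≥269, lead time 3≤4, unit cost 10≤18).
#9: not dominated.
#10: dominated by #9 (capacity 815≥322, lead time 3≤11, unit cost 10≤22).
#11: dominated by #6 (capacity 587≥396, lead time 3≤6, unit cost 43≤59).
#12: not dominated (best capacity).
Pareto-optimal: #2, #9, #12 → 3.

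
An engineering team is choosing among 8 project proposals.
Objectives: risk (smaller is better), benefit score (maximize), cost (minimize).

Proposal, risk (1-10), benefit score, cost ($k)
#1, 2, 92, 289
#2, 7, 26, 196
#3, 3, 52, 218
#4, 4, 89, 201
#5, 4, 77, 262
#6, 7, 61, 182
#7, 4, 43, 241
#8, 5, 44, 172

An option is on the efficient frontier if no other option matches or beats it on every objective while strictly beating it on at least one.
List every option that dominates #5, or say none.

#4: risk 4≤4, benefit score 89≥77, cost 201≤262 — dominates #5.
Others (#1, #2, #3, #6, #7, #8) are each worse than #5 on at least one objective.

#4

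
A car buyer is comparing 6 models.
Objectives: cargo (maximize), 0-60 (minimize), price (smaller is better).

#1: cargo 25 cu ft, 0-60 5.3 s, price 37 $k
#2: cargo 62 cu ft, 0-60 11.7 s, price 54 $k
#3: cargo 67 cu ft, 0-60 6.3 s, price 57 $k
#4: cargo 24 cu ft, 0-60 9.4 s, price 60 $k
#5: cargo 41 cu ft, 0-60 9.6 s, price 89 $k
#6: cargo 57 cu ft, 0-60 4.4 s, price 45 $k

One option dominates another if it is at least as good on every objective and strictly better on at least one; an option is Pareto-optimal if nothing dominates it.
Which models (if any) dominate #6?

#1: worse on cargo (25 vs 57).
#2: worse on 0-60 (11.7 vs 4.4).
#3: worse on 0-60 (6.3 vs 4.4).
#4: worse on cargo (24 vs 57).
#5: worse on cargo (41 vs 57).
No option dominates #6.

none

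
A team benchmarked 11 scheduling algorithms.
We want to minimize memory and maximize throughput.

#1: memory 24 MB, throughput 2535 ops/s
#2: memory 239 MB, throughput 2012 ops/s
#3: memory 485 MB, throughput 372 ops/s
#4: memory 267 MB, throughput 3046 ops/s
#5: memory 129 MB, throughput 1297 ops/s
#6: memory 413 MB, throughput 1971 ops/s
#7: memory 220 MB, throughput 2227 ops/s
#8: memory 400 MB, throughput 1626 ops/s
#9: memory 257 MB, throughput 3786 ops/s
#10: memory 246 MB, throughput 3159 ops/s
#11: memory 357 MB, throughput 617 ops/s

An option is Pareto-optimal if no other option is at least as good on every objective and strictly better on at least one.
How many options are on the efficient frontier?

#1: not dominated (best memory).
#2: dominated by #1 (memory 24≤239, throughput 2535≥2012).
#3: dominated by #1 (memory 24≤485, throughput 2535≥372).
#4: dominated by #9 (memory 257≤267, throughput 3786≥3046).
#5: dominated by #1 (memory 24≤129, throughput 2535≥1297).
#6: dominated by #1 (memory 24≤413, throughput 2535≥1971).
#7: dominated by #1 (memory 24≤220, throughput 2535≥2227).
#8: dominated by #1 (memory 24≤400, throughput 2535≥1626).
#9: not dominated (best throughput).
#10: not dominated.
#11: dominated by #1 (memory 24≤357, throughput 2535≥617).
Pareto-optimal: #1, #9, #10 → 3.

3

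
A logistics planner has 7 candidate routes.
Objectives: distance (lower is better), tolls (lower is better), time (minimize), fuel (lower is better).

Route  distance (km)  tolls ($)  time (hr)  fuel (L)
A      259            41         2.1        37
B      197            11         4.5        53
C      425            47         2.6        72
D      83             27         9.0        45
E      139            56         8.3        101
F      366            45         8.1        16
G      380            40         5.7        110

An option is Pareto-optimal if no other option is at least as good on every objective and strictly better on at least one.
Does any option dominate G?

B vs G: distance 197≤380, tolls 11≤40, time 4.5≤5.7, fuel 53≤110 — B is at least as good on every objective and strictly better on at least one, so B dominates G.

Yes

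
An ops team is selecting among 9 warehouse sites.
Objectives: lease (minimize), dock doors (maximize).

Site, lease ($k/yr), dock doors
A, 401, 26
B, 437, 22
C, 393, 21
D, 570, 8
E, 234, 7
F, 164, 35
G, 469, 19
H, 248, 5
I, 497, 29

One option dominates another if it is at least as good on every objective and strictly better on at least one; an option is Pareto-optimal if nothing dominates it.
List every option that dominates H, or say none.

E: lease 234≤248, dock doors 7≥5 — dominates H.
F: lease 164≤248, dock doors 35≥5 — dominates H.
Others (A, B, C, D, G, I) are each worse than H on at least one objective.

E, F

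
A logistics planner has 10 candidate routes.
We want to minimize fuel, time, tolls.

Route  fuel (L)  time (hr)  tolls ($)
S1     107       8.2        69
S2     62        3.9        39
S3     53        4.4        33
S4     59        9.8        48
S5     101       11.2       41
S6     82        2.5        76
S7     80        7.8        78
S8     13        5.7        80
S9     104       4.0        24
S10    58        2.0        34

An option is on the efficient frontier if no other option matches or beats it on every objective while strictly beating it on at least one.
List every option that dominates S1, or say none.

S2, S3, S9, S10

S2: fuel 62≤107, time 3.9≤8.2, tolls 39≤69 — dominates S1.
S3: fuel 53≤107, time 4.4≤8.2, tolls 33≤69 — dominates S1.
S9: fuel 104≤107, time 4.0≤8.2, tolls 24≤69 — dominates S1.
S10: fuel 58≤107, time 2.0≤8.2, tolls 34≤69 — dominates S1.
Others (S4, S5, S6, S7, S8) are each worse than S1 on at least one objective.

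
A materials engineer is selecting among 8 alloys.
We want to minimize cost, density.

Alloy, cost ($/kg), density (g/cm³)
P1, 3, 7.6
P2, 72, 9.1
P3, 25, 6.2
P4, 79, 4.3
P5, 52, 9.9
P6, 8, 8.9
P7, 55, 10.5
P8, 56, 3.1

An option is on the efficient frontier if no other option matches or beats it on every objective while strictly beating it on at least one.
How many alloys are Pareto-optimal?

3

P1: not dominated (best cost).
P2: dominated by P1 (cost 3≤72, density 7.6≤9.1).
P3: not dominated.
P4: dominated by P8 (cost 56≤79, density 3.1≤4.3).
P5: dominated by P1 (cost 3≤52, density 7.6≤9.9).
P6: dominated by P1 (cost 3≤8, density 7.6≤8.9).
P7: dominated by P1 (cost 3≤55, density 7.6≤10.5).
P8: not dominated (best density).
Pareto-optimal: P1, P3, P8 → 3.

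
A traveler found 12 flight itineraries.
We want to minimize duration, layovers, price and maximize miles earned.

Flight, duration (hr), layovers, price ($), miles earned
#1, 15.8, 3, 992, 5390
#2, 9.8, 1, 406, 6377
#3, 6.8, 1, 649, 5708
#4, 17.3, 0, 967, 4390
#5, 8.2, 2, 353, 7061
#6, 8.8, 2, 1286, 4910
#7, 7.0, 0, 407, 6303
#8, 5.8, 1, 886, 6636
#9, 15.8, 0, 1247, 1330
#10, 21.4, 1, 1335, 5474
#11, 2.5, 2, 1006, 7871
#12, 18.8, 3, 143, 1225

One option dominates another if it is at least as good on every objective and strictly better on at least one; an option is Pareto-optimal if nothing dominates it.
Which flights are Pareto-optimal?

#1: dominated by #2 (duration 9.8≤15.8, layovers 1≤3, price 406≤992, miles earned 6377≥5390).
#2: not dominated.
#3: not dominated.
#4: dominated by #7 (duration 7.0≤17.3, layovers 0≤0, price 407≤967, miles earned 6303≥4390).
#5: not dominated.
#6: dominated by #3 (duration 6.8≤8.8, layovers 1≤2, price 649≤1286, miles earned 5708≥4910).
#7: not dominated.
#8: not dominated.
#9: dominated by #7 (duration 7.0≤15.8, layovers 0≤0, price 407≤1247, miles earned 6303≥1330).
#10: dominated by #2 (duration 9.8≤21.4, layovers 1≤1, price 406≤1335, miles earned 6377≥5474).
#11: not dominated (best duration).
#12: not dominated (best price).

#2, #3, #5, #7, #8, #11, #12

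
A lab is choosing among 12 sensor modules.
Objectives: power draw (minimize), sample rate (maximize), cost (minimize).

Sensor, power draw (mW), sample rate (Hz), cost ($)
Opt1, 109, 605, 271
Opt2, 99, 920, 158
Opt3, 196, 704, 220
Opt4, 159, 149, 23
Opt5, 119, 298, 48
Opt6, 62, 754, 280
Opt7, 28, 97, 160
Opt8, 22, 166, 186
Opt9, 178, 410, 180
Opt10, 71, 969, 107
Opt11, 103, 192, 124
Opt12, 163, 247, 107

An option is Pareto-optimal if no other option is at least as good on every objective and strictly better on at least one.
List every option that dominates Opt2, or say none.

Opt10

Opt10: power draw 71≤99, sample rate 969≥920, cost 107≤158 — dominates Opt2.
Others (Opt1, Opt3, Opt4, Opt5, Opt6, Opt7, Opt8, Opt9, Opt11, Opt12) are each worse than Opt2 on at least one objective.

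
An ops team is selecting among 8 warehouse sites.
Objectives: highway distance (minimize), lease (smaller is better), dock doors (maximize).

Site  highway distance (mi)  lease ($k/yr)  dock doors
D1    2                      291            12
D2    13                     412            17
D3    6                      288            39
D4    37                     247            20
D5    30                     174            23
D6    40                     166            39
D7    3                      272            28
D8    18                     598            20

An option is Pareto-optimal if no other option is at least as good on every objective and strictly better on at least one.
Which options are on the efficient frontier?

D1, D3, D5, D6, D7

D1: not dominated (best highway distance).
D2: dominated by D3 (highway distance 6≤13, lease 288≤412, dock doors 39≥17).
D3: not dominated.
D4: dominated by D5 (highway distance 30≤37, lease 174≤247, dock doors 23≥20).
D5: not dominated.
D6: not dominated (best lease).
D7: not dominated.
D8: dominated by D3 (highway distance 6≤18, lease 288≤598, dock doors 39≥20).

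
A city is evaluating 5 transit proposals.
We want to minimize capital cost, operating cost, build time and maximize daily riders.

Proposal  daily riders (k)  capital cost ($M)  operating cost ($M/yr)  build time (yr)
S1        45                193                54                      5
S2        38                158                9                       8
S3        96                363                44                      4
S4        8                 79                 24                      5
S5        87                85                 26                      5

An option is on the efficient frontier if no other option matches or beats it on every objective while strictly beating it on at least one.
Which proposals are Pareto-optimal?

S1: dominated by S5 (daily riders 87≥45, capital cost 85≤193, operating cost 26≤54, build time 5≤5).
S2: not dominated (best operating cost).
S3: not dominated (best daily riders).
S4: not dominated (best capital cost).
S5: not dominated.

S2, S3, S4, S5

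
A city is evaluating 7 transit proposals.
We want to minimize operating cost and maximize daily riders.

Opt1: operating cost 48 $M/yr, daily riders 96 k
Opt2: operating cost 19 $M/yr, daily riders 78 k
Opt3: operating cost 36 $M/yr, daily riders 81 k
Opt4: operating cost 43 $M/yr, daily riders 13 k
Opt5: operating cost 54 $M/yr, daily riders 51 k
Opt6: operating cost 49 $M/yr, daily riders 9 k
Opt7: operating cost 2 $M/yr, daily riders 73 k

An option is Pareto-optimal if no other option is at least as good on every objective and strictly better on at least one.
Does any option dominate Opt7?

No

Opt1: worse on operating cost (48 vs 2).
Opt2: worse on operating cost (19 vs 2).
Opt3: worse on operating cost (36 vs 2).
Opt4: worse on operating cost (43 vs 2).
Opt5: worse on operating cost (54 vs 2).
Opt6: worse on operating cost (49 vs 2).
No option is at least as good as Opt7 on every objective and strictly better on one.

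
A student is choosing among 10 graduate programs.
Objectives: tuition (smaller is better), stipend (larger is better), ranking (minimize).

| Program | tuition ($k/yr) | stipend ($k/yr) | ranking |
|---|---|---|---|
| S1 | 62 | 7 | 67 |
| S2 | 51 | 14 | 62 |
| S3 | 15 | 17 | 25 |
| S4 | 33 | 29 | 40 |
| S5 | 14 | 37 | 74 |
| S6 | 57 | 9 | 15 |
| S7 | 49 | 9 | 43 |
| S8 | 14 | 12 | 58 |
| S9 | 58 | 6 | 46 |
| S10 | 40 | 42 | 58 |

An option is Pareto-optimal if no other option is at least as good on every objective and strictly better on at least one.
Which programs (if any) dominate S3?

none

S1: worse on tuition (62 vs 15).
S2: worse on tuition (51 vs 15).
S4: worse on tuition (33 vs 15).
S5: worse on ranking (74 vs 25).
S6: worse on tuition (57 vs 15).
S7: worse on tuition (49 vs 15).
S8: worse on stipend (12 vs 17).
S9: worse on tuition (58 vs 15).
S10: worse on tuition (40 vs 15).
No option dominates S3.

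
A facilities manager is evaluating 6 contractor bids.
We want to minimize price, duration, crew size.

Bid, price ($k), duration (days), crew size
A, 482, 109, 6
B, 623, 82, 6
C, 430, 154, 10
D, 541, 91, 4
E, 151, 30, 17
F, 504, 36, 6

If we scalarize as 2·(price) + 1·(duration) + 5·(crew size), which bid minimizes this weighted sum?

E

A: 2·482 + 1·109 + 5·6 = 1103
B: 2·623 + 1·82 + 5·6 = 1358
C: 2·430 + 1·154 + 5·10 = 1064
D: 2·541 + 1·91 + 5·4 = 1193
E: 2·151 + 1·30 + 5·17 = 417
F: 2·504 + 1·36 + 5·6 = 1074
Lowest: E at 417.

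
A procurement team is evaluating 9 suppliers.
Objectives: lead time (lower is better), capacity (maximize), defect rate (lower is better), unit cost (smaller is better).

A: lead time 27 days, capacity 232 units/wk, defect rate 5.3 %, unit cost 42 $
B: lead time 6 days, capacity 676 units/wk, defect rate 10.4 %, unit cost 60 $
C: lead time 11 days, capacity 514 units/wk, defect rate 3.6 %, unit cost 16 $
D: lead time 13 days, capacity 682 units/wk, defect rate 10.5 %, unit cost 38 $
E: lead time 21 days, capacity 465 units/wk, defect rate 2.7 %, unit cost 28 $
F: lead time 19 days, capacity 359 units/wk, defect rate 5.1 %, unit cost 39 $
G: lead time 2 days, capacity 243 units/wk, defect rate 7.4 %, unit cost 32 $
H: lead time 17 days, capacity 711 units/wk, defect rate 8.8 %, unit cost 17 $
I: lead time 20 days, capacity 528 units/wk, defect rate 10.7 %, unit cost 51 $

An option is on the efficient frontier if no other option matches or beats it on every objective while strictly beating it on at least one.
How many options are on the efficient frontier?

6

A: dominated by C (lead time 11≤27, capacity 514≥232, defect rate 3.6≤5.3, unit cost 16≤42).
B: not dominated.
C: not dominated (best unit cost).
D: not dominated.
E: not dominated (best defect rate).
F: dominated by C (lead time 11≤19, capacity 514≥359, defect rate 3.6≤5.1, unit cost 16≤39).
G: not dominated (best lead time).
H: not dominated (best capacity).
I: dominated by D (lead time 13≤20, capacity 682≥528, defect rate 10.5≤10.7, unit cost 38≤51).
Pareto-optimal: B, C, D, E, G, H → 6.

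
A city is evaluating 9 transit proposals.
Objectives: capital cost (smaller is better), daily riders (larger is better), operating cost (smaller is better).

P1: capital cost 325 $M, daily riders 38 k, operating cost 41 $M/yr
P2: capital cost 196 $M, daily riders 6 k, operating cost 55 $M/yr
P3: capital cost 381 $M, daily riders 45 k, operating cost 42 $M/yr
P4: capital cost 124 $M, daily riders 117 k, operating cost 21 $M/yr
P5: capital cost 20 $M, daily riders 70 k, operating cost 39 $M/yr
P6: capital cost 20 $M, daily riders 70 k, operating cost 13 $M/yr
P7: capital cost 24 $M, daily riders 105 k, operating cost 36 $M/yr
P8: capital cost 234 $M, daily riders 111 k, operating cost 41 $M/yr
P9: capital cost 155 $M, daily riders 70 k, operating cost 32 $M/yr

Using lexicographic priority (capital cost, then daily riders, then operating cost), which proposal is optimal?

P6

First minimize capital cost: best is 20, kept {P5, P6}.
Then maximize daily riders: best is 70, kept {P5, P6}.
Then minimize operating cost: best is 13, kept {P6}.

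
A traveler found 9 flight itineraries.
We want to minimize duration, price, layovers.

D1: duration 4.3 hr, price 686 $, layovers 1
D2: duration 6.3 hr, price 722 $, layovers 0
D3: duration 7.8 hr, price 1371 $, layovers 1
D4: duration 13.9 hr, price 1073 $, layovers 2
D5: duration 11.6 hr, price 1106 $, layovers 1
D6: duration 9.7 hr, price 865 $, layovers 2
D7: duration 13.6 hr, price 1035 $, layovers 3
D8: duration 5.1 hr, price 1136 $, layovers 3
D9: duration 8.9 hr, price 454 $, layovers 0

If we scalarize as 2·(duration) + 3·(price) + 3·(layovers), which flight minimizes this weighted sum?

D1: 2·4.3 + 3·686 + 3·1 = 2069.6
D2: 2·6.3 + 3·722 + 3·0 = 2178.6
D3: 2·7.8 + 3·1371 + 3·1 = 4131.6
D4: 2·13.9 + 3·1073 + 3·2 = 3252.8
D5: 2·11.6 + 3·1106 + 3·1 = 3344.2
D6: 2·9.7 + 3·865 + 3·2 = 2620.4
D7: 2·13.6 + 3·1035 + 3·3 = 3141.2
D8: 2·5.1 + 3·1136 + 3·3 = 3427.2
D9: 2·8.9 + 3·454 + 3·0 = 1379.8
Lowest: D9 at 1379.8.

D9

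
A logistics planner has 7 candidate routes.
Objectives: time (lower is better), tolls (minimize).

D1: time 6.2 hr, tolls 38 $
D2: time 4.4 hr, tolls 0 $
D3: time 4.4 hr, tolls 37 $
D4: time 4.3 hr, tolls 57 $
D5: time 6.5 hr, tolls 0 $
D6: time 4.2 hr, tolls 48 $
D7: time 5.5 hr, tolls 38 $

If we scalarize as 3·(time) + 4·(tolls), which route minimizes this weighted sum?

D1: 3·6.2 + 4·38 = 170.6
D2: 3·4.4 + 4·0 = 13.2
D3: 3·4.4 + 4·37 = 161.2
D4: 3·4.3 + 4·57 = 240.9
D5: 3·6.5 + 4·0 = 19.5
D6: 3·4.2 + 4·48 = 204.6
D7: 3·5.5 + 4·38 = 168.5
Lowest: D2 at 13.2.

D2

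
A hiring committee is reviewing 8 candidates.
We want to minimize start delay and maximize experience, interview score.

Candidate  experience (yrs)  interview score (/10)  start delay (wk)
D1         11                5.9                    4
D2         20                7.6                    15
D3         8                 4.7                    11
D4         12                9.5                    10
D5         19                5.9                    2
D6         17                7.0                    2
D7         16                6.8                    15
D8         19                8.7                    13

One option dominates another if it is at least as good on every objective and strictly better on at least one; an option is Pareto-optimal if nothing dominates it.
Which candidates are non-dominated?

D1: dominated by D5 (experience 19≥11, interview score 5.9≥5.9, start delay 2≤4).
D2: not dominated (best experience).
D3: dominated by D1 (experience 11≥8, interview score 5.9≥4.7, start delay 4≤11).
D4: not dominated (best interview score).
D5: not dominated.
D6: not dominated.
D7: dominated by D2 (experience 20≥16, interview score 7.6≥6.8, start delay 15≤15).
D8: not dominated.

D2, D4, D5, D6, D8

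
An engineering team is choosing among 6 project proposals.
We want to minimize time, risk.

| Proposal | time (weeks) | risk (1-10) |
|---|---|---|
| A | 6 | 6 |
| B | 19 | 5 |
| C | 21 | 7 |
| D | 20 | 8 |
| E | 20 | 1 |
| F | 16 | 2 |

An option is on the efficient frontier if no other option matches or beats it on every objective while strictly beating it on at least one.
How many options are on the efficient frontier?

3

A: not dominated (best time).
B: dominated by F (time 16≤19, risk 2≤5).
C: dominated by A (time 6≤21, risk 6≤7).
D: dominated by A (time 6≤20, risk 6≤8).
E: not dominated (best risk).
F: not dominated.
Pareto-optimal: A, E, F → 3.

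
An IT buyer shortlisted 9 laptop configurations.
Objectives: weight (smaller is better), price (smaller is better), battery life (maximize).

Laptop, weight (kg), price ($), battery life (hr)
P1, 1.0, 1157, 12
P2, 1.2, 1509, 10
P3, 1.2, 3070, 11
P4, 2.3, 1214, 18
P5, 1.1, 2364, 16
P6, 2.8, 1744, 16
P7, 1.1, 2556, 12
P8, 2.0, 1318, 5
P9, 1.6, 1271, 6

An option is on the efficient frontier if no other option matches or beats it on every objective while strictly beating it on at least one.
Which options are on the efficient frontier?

P1, P4, P5

P1: not dominated (best weight).
P2: dominated by P1 (weight 1.0≤1.2, price 1157≤1509, battery life 12≥10).
P3: dominated by P1 (weight 1.0≤1.2, price 1157≤3070, battery life 12≥11).
P4: not dominated (best battery life).
P5: not dominated.
P6: dominated by P4 (weight 2.3≤2.8, price 1214≤1744, battery life 18≥16).
P7: dominated by P1 (weight 1.0≤1.1, price 1157≤2556, battery life 12≥12).
P8: dominated by P1 (weight 1.0≤2.0, price 1157≤1318, battery life 12≥5).
P9: dominated by P1 (weight 1.0≤1.6, price 1157≤1271, battery life 12≥6).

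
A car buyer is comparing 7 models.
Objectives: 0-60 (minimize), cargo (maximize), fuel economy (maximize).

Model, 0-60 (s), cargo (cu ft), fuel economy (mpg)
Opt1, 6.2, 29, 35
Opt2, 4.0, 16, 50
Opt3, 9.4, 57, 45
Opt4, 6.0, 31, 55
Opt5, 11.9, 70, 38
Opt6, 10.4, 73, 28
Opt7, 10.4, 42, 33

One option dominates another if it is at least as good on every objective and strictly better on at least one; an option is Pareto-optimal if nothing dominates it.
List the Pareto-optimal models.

Opt2, Opt3, Opt4, Opt5, Opt6

Opt1: dominated by Opt4 (0-60 6.0≤6.2, cargo 31≥29, fuel economy 55≥35).
Opt2: not dominated (best 0-60).
Opt3: not dominated.
Opt4: not dominated (best fuel economy).
Opt5: not dominated.
Opt6: not dominated (best cargo).
Opt7: dominated by Opt3 (0-60 9.4≤10.4, cargo 57≥42, fuel economy 45≥33).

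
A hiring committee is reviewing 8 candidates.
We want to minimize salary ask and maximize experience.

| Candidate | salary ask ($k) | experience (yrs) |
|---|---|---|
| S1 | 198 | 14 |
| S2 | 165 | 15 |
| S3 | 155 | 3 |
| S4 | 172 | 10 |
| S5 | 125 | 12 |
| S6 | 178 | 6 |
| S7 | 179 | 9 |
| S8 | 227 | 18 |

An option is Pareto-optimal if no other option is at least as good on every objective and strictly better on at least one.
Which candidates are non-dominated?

S2, S5, S8

S1: dominated by S2 (salary ask 165≤198, experience 15≥14).
S2: not dominated.
S3: dominated by S5 (salary ask 125≤155, experience 12≥3).
S4: dominated by S2 (salary ask 165≤172, experience 15≥10).
S5: not dominated (best salary ask).
S6: dominated by S2 (salary ask 165≤178, experience 15≥6).
S7: dominated by S2 (salary ask 165≤179, experience 15≥9).
S8: not dominated (best experience).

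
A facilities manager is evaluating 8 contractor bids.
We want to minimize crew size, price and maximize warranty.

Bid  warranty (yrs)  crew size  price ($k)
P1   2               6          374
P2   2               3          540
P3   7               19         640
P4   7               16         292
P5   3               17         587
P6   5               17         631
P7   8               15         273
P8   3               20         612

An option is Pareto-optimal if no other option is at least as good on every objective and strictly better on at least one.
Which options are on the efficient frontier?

P1: not dominated.
P2: not dominated (best crew size).
P3: dominated by P4 (warranty 7≥7, crew size 16≤19, price 292≤640).
P4: dominated by P7 (warranty 8≥7, crew size 15≤16, price 273≤292).
P5: dominated by P4 (warranty 7≥3, crew size 16≤17, price 292≤587).
P6: dominated by P4 (warranty 7≥5, crew size 16≤17, price 292≤631).
P7: not dominated (best warranty).
P8: dominated by P4 (warranty 7≥3, crew size 16≤20, price 292≤612).

P1, P2, P7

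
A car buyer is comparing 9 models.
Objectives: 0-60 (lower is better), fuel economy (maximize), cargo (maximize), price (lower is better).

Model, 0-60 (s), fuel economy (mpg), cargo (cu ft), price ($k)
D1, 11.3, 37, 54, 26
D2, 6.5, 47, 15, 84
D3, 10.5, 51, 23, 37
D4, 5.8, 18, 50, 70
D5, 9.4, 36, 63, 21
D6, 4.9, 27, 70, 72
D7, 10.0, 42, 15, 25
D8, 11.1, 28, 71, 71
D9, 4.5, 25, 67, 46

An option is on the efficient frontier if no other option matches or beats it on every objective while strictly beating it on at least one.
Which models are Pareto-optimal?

D1: not dominated.
D2: not dominated.
D3: not dominated (best fuel economy).
D4: dominated by D9 (0-60 4.5≤5.8, fuel economy 25≥18, cargo 67≥50, price 46≤70).
D5: not dominated (best price).
D6: not dominated.
D7: not dominated.
D8: not dominated (best cargo).
D9: not dominated (best 0-60).

D1, D2, D3, D5, D6, D7, D8, D9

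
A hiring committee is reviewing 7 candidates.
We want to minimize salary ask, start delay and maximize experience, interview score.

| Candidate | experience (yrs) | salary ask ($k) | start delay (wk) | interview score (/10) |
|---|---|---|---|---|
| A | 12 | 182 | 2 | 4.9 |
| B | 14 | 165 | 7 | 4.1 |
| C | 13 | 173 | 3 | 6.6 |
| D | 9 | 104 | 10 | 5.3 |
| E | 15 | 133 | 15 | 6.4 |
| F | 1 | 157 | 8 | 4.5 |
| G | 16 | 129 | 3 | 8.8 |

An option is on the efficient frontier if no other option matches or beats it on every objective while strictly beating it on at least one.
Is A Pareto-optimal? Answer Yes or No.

B: worse on start delay (7 vs 2).
C: worse on start delay (3 vs 2).
D: worse on experience (9 vs 12).
E: worse on start delay (15 vs 2).
F: worse on experience (1 vs 12).
G: worse on start delay (3 vs 2).
No option is at least as good as A on every objective and strictly better on one.

Yes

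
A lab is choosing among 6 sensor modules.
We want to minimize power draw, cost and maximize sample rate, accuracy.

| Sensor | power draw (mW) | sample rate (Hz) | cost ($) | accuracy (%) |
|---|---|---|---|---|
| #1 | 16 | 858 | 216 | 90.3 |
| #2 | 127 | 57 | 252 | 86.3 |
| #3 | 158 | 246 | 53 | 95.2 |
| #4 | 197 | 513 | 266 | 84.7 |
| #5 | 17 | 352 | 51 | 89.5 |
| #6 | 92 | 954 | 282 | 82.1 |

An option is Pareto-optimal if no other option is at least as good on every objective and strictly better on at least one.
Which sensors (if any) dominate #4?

#1

#1: power draw 16≤197, sample rate 858≥513, cost 216≤266, accuracy 90.3≥84.7 — dominates #4.
Others (#2, #3, #5, #6) are each worse than #4 on at least one objective.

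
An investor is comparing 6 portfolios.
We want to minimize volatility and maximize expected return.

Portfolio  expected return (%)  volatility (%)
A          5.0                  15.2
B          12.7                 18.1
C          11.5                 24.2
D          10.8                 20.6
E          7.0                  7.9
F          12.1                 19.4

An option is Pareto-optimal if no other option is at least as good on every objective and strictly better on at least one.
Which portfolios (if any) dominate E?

none

A: worse on expected return (5.0 vs 7.0).
B: worse on volatility (18.1 vs 7.9).
C: worse on volatility (24.2 vs 7.9).
D: worse on volatility (20.6 vs 7.9).
F: worse on volatility (19.4 vs 7.9).
No option dominates E.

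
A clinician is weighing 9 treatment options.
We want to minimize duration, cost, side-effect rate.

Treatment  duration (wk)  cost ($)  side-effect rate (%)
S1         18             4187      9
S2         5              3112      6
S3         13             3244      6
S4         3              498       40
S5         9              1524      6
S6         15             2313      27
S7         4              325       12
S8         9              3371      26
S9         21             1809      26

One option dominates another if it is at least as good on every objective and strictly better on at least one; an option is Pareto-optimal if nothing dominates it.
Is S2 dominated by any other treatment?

S1: worse on duration (18 vs 5).
S3: worse on duration (13 vs 5).
S4: worse on side-effect rate (40 vs 6).
S5: worse on duration (9 vs 5).
S6: worse on duration (15 vs 5).
S7: worse on side-effect rate (12 vs 6).
S8: worse on duration (9 vs 5).
S9: worse on duration (21 vs 5).
No option is at least as good as S2 on every objective and strictly better on one.

No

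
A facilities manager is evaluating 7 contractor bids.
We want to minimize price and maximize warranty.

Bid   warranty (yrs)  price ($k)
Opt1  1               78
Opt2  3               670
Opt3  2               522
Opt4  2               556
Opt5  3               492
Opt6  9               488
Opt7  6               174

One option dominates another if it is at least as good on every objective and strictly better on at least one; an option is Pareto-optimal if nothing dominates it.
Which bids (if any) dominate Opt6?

none

Opt1: worse on warranty (1 vs 9).
Opt2: worse on warranty (3 vs 9).
Opt3: worse on warranty (2 vs 9).
Opt4: worse on warranty (2 vs 9).
Opt5: worse on warranty (3 vs 9).
Opt7: worse on warranty (6 vs 9).
No option dominates Opt6.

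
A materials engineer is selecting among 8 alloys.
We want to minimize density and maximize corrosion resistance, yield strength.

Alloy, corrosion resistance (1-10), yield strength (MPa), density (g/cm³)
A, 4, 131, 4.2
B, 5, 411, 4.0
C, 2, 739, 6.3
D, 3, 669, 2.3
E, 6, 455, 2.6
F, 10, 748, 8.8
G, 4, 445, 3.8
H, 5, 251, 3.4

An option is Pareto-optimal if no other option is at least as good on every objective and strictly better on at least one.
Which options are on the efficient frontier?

A: dominated by B (corrosion resistance 5≥4, yield strength 411≥131, density 4.0≤4.2).
B: dominated by E (corrosion resistance 6≥5, yield strength 455≥411, density 2.6≤4.0).
C: not dominated.
D: not dominated (best density).
E: not dominated.
F: not dominated (best corrosion resistance).
G: dominated by E (corrosion resistance 6≥4, yield strength 455≥445, density 2.6≤3.8).
H: dominated by E (corrosion resistance 6≥5, yield strength 455≥251, density 2.6≤3.4).

C, D, E, F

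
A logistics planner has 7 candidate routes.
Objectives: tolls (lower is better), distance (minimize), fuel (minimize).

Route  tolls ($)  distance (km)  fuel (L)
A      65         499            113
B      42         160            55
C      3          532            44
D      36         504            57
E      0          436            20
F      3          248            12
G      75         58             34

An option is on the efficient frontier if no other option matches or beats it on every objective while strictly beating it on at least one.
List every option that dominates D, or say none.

E: tolls 0≤36, distance 436≤504, fuel 20≤57 — dominates D.
F: tolls 3≤36, distance 248≤504, fuel 12≤57 — dominates D.
Others (A, B, C, G) are each worse than D on at least one objective.

E, F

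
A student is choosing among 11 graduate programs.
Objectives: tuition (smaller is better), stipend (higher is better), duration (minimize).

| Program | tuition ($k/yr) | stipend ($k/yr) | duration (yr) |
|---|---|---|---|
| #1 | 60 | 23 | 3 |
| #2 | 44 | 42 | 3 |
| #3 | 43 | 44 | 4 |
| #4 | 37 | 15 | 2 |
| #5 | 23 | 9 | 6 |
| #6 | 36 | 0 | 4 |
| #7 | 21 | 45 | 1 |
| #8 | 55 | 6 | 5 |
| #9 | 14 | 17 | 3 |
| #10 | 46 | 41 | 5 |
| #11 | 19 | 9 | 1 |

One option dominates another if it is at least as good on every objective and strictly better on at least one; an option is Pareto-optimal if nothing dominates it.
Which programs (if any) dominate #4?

#7

#7: tuition 21≤37, stipend 45≥15, duration 1≤2 — dominates #4.
Others (#1, #2, #3, #5, #6, #8, #9, #10, #11) are each worse than #4 on at least one objective.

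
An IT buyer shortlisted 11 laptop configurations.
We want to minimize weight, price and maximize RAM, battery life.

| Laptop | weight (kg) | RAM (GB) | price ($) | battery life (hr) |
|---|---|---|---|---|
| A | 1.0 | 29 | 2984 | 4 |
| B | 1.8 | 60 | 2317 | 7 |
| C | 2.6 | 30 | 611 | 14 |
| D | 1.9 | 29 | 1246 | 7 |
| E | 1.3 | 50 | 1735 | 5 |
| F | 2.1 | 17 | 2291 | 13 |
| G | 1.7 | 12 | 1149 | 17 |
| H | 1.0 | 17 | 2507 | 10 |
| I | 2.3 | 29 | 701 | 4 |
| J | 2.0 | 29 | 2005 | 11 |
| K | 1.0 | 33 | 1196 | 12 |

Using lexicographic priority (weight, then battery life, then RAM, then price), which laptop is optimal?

First minimize weight: best is 1.0, kept {A, H, K}.
Then maximize battery life: best is 12, kept {K}.

K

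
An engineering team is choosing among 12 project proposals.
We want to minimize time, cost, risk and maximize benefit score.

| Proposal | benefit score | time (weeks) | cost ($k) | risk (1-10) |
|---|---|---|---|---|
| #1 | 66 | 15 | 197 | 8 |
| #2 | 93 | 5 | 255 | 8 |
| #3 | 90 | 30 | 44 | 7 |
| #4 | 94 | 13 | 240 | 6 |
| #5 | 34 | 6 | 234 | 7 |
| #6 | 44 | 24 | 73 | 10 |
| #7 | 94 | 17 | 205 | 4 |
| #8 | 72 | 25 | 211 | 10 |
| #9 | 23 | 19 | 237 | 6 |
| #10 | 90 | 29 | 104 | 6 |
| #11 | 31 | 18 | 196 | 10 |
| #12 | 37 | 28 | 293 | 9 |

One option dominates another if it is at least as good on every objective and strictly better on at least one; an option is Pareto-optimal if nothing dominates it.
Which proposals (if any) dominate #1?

#2: worse on cost (255 vs 197).
#3: worse on time (30 vs 15).
#4: worse on cost (240 vs 197).
#5: worse on benefit score (34 vs 66).
#6: worse on benefit score (44 vs 66).
#7: worse on time (17 vs 15).
#8: worse on time (25 vs 15).
#9: worse on benefit score (23 vs 66).
#10: worse on time (29 vs 15).
#11: worse on benefit score (31 vs 66).
#12: worse on benefit score (37 vs 66).
No option dominates #1.

none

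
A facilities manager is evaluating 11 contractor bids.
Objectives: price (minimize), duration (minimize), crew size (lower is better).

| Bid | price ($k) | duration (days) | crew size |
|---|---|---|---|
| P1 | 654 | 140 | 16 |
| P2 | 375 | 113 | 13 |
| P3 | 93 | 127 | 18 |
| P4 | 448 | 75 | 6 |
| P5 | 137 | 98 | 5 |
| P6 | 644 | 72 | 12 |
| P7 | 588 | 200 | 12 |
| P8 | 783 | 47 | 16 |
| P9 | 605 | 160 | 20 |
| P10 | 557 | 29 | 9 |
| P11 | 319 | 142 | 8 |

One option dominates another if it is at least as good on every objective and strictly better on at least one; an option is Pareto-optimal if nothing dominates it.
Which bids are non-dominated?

P3, P4, P5, P10

P1: dominated by P2 (price 375≤654, duration 113≤140, crew size 13≤16).
P2: dominated by P5 (price 137≤375, duration 98≤113, crew size 5≤13).
P3: not dominated (best price).
P4: not dominated.
P5: not dominated (best crew size).
P6: dominated by P10 (price 557≤644, duration 29≤72, crew size 9≤12).
P7: dominated by P4 (price 448≤588, duration 75≤200, crew size 6≤12).
P8: dominated by P10 (price 557≤783, duration 29≤47, crew size 9≤16).
P9: dominated by P2 (price 375≤605, duration 113≤160, crew size 13≤20).
P10: not dominated (best duration).
P11: dominated by P5 (price 137≤319, duration 98≤142, crew size 5≤8).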